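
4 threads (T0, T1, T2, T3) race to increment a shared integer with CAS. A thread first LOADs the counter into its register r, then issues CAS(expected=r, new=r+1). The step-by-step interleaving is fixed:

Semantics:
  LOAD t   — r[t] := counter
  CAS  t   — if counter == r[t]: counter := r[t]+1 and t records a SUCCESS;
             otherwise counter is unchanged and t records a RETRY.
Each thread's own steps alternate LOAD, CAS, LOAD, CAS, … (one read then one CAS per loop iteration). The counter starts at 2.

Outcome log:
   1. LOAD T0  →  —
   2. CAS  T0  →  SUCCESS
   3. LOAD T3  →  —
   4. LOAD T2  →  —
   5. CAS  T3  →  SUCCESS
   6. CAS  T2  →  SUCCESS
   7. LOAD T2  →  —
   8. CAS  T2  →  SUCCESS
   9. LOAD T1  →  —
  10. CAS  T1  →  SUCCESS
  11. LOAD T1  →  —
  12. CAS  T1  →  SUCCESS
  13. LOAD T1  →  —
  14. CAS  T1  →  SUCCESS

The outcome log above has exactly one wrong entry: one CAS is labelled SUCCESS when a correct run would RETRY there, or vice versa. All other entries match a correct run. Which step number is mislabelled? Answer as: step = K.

step = 6

Reference trace:
   1) LOAD T0:  M=2  r_T0=2
   2) CAS  T0:  M=3  r_T0=2 ✓
   3) LOAD T3:  M=3  r_T3=3
   4) LOAD T2:  M=3  r_T2=3
   5) CAS  T3:  M=4  r_T3=3 ✓
   6) CAS  T2:  M=4  r_T2=3 ✗
   7) LOAD T2:  M=4  r_T2=4
   8) CAS  T2:  M=5  r_T2=4 ✓
   9) LOAD T1:  M=5  r_T1=5
  10) CAS  T1:  M=6  r_T1=5 ✓
  11) LOAD T1:  M=6  r_T1=6
  12) CAS  T1:  M=7  r_T1=6 ✓
  13) LOAD T1:  M=7  r_T1=7
  14) CAS  T1:  M=8  r_T1=7 ✓
Mismatch at 6.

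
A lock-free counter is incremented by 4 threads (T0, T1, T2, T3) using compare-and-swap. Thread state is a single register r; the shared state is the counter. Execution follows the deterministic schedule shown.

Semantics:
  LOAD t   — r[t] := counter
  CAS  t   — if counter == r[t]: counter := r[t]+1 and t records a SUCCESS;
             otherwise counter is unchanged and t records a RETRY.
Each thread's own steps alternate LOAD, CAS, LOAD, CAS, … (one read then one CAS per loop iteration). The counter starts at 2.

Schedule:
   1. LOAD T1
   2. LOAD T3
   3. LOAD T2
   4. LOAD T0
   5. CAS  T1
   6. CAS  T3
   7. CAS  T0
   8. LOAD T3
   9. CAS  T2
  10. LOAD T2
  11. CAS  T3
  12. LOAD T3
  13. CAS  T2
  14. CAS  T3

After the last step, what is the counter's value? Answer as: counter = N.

counter = 5

T1 LOAD — after: cnt=2, r=2 — load
T3 LOAD — after: cnt=2, r=2 — load
T2 LOAD — after: cnt=2, r=2 — load
T0 LOAD — after: cnt=2, r=2 — load
T1 CAS — after: cnt=3, r=2 — ok
T3 CAS — after: cnt=3, r=2 — retry
T0 CAS — after: cnt=3, r=2 — retry
T3 LOAD — after: cnt=3, r=3 — load
T2 CAS — after: cnt=3, r=2 — retry
T2 LOAD — after: cnt=3, r=3 — load
T3 CAS — after: cnt=4, r=3 — ok
T3 LOAD — after: cnt=4, r=4 — load
T2 CAS — after: cnt=4, r=3 — retry
T3 CAS — after: cnt=5, r=4 — ok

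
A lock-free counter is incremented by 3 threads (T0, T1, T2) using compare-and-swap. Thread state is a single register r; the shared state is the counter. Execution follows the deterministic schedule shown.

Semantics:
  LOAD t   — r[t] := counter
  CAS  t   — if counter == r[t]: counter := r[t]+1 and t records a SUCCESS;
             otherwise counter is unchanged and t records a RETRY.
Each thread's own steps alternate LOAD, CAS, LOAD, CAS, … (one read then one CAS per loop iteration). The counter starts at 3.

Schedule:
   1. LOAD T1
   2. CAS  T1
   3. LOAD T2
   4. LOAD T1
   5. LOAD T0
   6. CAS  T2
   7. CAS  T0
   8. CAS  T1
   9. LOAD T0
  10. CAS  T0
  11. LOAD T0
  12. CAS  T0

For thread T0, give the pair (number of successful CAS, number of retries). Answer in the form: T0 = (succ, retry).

T0 = (2, 1)

step 1: T1 LOAD ⇒ load; ctr=3 reg=3
step 2: T1 CAS ⇒ ok; ctr=4 reg=3
step 3: T2 LOAD ⇒ load; ctr=4 reg=4
step 4: T1 LOAD ⇒ load; ctr=4 reg=4
step 5: T0 LOAD ⇒ load; ctr=4 reg=4
step 6: T2 CAS ⇒ ok; ctr=5 reg=4
step 7: T0 CAS ⇒ retry; ctr=5 reg=4
step 8: T1 CAS ⇒ retry; ctr=5 reg=4
step 9: T0 LOAD ⇒ load; ctr=5 reg=5
step 10: T0 CAS ⇒ ok; ctr=6 reg=5
step 11: T0 LOAD ⇒ load; ctr=6 reg=6
step 12: T0 CAS ⇒ ok; ctr=7 reg=6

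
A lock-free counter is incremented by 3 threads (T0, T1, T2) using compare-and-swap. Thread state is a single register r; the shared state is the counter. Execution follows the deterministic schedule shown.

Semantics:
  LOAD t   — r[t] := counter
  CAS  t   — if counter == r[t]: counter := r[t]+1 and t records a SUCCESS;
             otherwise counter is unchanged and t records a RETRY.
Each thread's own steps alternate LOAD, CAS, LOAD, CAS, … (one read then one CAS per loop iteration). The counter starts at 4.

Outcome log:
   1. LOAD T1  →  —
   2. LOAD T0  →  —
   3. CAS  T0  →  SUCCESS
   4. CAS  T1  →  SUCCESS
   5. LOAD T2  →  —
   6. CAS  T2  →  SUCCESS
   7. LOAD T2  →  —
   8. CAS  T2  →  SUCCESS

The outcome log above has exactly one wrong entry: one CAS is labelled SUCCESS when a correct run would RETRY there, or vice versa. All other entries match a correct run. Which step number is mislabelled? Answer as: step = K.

step = 4

Re-executing:
#1 T1 reads 4
#2 T0 reads 4
#3 T0 CAS(4→5) writes; counter now 5
#4 T1 CAS(4→5) fails; counter now 5
#5 T2 reads 5
#6 T2 CAS(5→6) writes; counter now 6
#7 T2 reads 6
#8 T2 CAS(6→7) writes; counter now 7
Flip is step 4.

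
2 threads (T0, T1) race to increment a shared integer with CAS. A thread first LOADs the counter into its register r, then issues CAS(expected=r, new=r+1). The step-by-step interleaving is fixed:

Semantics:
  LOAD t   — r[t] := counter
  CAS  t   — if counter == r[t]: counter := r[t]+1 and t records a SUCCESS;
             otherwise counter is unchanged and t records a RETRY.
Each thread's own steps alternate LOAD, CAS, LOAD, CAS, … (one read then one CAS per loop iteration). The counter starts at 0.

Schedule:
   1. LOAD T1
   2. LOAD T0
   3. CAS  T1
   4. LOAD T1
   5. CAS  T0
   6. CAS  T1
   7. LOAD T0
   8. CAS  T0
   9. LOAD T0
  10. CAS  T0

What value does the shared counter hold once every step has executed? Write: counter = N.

counter = 4

T1 LOAD — after: cnt=0, r=0 — load
T0 LOAD — after: cnt=0, r=0 — load
T1 CAS — after: cnt=1, r=0 — ok
T1 LOAD — after: cnt=1, r=1 — load
T0 CAS — after: cnt=1, r=0 — retry
T1 CAS — after: cnt=2, r=1 — ok
T0 LOAD — after: cnt=2, r=2 — load
T0 CAS — after: cnt=3, r=2 — ok
T0 LOAD — after: cnt=3, r=3 — load
T0 CAS — after: cnt=4, r=3 — ok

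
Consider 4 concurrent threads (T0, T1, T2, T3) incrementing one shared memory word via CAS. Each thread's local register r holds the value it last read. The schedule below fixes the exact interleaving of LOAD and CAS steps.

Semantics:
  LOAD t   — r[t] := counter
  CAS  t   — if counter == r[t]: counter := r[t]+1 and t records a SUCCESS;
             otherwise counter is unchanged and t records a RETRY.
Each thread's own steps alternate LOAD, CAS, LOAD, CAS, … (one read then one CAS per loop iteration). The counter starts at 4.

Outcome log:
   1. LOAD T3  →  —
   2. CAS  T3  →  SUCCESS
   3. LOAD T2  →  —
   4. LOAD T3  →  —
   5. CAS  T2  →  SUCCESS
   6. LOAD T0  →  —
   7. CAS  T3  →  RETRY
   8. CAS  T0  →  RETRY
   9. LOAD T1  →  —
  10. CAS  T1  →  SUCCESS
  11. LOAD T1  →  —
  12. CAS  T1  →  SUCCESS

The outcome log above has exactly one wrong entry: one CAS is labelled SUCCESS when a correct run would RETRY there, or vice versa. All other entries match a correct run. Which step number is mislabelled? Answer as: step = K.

step = 8

Correct run:
step 1: T3 LOAD ⇒ load; ctr=4 reg=4
step 2: T3 CAS ⇒ ok; ctr=5 reg=4
step 3: T2 LOAD ⇒ load; ctr=5 reg=5
step 4: T3 LOAD ⇒ load; ctr=5 reg=5
step 5: T2 CAS ⇒ ok; ctr=6 reg=5
step 6: T0 LOAD ⇒ load; ctr=6 reg=6
step 7: T3 CAS ⇒ retry; ctr=6 reg=5
step 8: T0 CAS ⇒ ok; ctr=7 reg=6
step 9: T1 LOAD ⇒ load; ctr=7 reg=7
step 10: T1 CAS ⇒ ok; ctr=8 reg=7
step 11: T1 LOAD ⇒ load; ctr=8 reg=8
step 12: T1 CAS ⇒ ok; ctr=9 reg=8
Flip is step 8.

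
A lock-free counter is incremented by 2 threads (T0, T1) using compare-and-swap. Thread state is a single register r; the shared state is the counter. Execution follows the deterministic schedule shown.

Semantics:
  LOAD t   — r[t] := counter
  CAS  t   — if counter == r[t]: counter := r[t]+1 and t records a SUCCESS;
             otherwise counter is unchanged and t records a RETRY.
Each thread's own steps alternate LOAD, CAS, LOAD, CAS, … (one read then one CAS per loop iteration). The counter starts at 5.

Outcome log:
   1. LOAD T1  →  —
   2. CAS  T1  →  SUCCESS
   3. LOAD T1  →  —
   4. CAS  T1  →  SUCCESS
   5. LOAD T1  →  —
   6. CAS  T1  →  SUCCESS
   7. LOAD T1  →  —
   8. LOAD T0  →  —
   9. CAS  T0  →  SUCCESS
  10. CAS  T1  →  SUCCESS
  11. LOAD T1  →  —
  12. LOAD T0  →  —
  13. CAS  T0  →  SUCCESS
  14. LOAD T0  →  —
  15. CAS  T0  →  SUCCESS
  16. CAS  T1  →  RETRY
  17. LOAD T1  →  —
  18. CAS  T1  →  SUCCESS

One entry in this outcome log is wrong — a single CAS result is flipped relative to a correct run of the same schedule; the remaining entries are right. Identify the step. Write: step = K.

step = 10

Correct run:
[1] T1.load  rd  (counter 5, T1.r 5)
[2] T1.cas  hit  (counter 6, T1.r 5)
[3] T1.load  rd  (counter 6, T1.r 6)
[4] T1.cas  hit  (counter 7, T1.r 6)
[5] T1.load  rd  (counter 7, T1.r 7)
[6] T1.cas  hit  (counter 8, T1.r 7)
[7] T1.load  rd  (counter 8, T1.r 8)
[8] T0.load  rd  (counter 8, T0.r 8)
[9] T0.cas  hit  (counter 9, T0.r 8)
[10] T1.cas  miss  (counter 9, T1.r 8)
[11] T1.load  rd  (counter 9, T1.r 9)
[12] T0.load  rd  (counter 9, T0.r 9)
[13] T0.cas  hit  (counter 10, T0.r 9)
[14] T0.load  rd  (counter 10, T0.r 10)
[15] T0.cas  hit  (counter 11, T0.r 10)
[16] T1.cas  miss  (counter 11, T1.r 9)
[17] T1.load  rd  (counter 11, T1.r 11)
[18] T1.cas  hit  (counter 12, T1.r 11)
Flip is step 10.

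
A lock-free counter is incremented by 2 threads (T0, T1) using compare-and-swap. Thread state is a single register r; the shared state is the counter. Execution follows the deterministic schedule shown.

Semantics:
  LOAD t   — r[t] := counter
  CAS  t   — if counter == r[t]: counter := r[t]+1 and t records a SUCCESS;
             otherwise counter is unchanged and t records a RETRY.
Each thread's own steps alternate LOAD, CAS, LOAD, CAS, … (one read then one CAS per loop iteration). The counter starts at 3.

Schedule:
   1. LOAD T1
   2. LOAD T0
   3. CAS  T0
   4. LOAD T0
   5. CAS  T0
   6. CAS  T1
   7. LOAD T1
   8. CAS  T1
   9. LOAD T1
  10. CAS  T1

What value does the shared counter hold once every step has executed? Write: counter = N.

step 1: T1 LOAD ⇒ load; ctr=3 reg=3
step 2: T0 LOAD ⇒ load; ctr=3 reg=3
step 3: T0 CAS ⇒ ok; ctr=4 reg=3
step 4: T0 LOAD ⇒ load; ctr=4 reg=4
step 5: T0 CAS ⇒ ok; ctr=5 reg=4
step 6: T1 CAS ⇒ retry; ctr=5 reg=3
step 7: T1 LOAD ⇒ load; ctr=5 reg=5
step 8: T1 CAS ⇒ ok; ctr=6 reg=5
step 9: T1 LOAD ⇒ load; ctr=6 reg=6
step 10: T1 CAS ⇒ ok; ctr=7 reg=6

counter = 7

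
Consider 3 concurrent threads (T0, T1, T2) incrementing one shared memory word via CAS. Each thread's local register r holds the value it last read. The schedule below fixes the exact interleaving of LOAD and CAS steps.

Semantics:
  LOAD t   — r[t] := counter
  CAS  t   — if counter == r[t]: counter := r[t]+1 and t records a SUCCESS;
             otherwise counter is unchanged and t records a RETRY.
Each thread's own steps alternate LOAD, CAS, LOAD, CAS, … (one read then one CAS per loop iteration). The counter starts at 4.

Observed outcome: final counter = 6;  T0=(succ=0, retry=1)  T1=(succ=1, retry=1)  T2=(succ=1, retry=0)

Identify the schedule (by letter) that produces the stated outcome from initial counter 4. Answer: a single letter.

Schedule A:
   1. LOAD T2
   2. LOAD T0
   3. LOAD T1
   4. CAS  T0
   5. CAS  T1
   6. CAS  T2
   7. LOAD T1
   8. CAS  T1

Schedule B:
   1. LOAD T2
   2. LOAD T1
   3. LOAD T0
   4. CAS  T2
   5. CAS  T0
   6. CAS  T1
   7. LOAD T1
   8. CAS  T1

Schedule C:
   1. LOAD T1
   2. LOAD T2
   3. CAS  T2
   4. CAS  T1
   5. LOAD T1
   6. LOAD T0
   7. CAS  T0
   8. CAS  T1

B

Run B:
[1] T2.load  rd  (counter 4, T2.r 4)
[2] T1.load  rd  (counter 4, T1.r 4)
[3] T0.load  rd  (counter 4, T0.r 4)
[4] T2.cas  hit  (counter 5, T2.r 4)
[5] T0.cas  miss  (counter 5, T0.r 4)
[6] T1.cas  miss  (counter 5, T1.r 4)
[7] T1.load  rd  (counter 5, T1.r 5)
[8] T1.cas  hit  (counter 6, T1.r 5)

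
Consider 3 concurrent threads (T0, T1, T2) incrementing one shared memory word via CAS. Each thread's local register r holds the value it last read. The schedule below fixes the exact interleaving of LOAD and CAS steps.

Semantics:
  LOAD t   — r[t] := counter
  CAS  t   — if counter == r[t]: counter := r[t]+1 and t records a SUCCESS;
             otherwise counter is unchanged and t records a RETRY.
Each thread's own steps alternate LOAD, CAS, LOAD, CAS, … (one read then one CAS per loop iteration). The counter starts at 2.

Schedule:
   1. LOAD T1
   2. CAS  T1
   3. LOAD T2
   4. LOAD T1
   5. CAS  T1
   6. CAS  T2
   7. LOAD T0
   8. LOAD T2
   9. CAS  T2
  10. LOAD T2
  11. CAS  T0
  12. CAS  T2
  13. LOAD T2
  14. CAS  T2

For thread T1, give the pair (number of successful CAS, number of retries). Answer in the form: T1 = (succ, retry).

T1 = (2, 0)

[1] T1.load  rd  (counter 2, T1.r 2)
[2] T1.cas  hit  (counter 3, T1.r 2)
[3] T2.load  rd  (counter 3, T2.r 3)
[4] T1.load  rd  (counter 3, T1.r 3)
[5] T1.cas  hit  (counter 4, T1.r 3)
[6] T2.cas  miss  (counter 4, T2.r 3)
[7] T0.load  rd  (counter 4, T0.r 4)
[8] T2.load  rd  (counter 4, T2.r 4)
[9] T2.cas  hit  (counter 5, T2.r 4)
[10] T2.load  rd  (counter 5, T2.r 5)
[11] T0.cas  miss  (counter 5, T0.r 4)
[12] T2.cas  hit  (counter 6, T2.r 5)
[13] T2.load  rd  (counter 6, T2.r 6)
[14] T2.cas  hit  (counter 7, T2.r 6)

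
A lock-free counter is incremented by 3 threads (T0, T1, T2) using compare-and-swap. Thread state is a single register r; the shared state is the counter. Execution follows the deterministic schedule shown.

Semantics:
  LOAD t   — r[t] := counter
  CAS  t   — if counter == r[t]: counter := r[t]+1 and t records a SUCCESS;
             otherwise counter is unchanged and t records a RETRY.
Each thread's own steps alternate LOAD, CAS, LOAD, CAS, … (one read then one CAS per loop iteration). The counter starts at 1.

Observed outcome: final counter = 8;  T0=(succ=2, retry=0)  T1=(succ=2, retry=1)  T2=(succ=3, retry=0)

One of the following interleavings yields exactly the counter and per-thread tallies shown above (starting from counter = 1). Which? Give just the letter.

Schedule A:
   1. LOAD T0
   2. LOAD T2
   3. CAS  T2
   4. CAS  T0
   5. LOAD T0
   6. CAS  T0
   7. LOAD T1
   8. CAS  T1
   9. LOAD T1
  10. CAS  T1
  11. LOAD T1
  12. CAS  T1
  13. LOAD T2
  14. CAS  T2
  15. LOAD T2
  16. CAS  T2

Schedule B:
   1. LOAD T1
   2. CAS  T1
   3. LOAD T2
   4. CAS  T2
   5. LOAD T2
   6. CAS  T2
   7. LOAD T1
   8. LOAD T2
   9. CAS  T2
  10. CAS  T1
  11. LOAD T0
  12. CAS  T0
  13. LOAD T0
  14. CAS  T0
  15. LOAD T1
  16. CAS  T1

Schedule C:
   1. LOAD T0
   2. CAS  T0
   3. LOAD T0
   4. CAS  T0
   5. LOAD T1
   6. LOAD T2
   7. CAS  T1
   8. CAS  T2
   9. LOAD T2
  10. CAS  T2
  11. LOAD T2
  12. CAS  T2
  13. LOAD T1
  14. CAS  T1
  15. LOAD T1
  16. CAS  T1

B

Tracing schedule B:
[1] T1.load  rd  (counter 1, T1.r 1)
[2] T1.cas  hit  (counter 2, T1.r 1)
[3] T2.load  rd  (counter 2, T2.r 2)
[4] T2.cas  hit  (counter 3, T2.r 2)
[5] T2.load  rd  (counter 3, T2.r 3)
[6] T2.cas  hit  (counter 4, T2.r 3)
[7] T1.load  rd  (counter 4, T1.r 4)
[8] T2.load  rd  (counter 4, T2.r 4)
[9] T2.cas  hit  (counter 5, T2.r 4)
[10] T1.cas  miss  (counter 5, T1.r 4)
[11] T0.load  rd  (counter 5, T0.r 5)
[12] T0.cas  hit  (counter 6, T0.r 5)
[13] T0.load  rd  (counter 6, T0.r 6)
[14] T0.cas  hit  (counter 7, T0.r 6)
[15] T1.load  rd  (counter 7, T1.r 7)
[16] T1.cas  hit  (counter 8, T1.r 7)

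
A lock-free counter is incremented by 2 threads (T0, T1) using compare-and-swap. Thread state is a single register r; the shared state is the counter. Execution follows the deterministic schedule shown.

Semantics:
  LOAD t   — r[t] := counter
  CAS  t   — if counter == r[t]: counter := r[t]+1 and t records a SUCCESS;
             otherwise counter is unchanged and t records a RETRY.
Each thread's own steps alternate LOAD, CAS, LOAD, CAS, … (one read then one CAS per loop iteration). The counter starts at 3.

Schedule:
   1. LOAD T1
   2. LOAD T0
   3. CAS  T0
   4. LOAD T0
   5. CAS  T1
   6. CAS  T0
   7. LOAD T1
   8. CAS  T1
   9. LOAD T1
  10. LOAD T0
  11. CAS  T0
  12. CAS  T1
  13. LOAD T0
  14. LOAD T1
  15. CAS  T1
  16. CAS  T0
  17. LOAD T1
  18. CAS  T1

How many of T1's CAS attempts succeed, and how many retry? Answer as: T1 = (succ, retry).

T1 = (3, 2)

#1 T1 reads 3
#2 T0 reads 3
#3 T0 CAS(3→4) writes; counter now 4
#4 T0 reads 4
#5 T1 CAS(3→4) fails; counter now 4
#6 T0 CAS(4→5) writes; counter now 5
#7 T1 reads 5
#8 T1 CAS(5→6) writes; counter now 6
#9 T1 reads 6
#10 T0 reads 6
#11 T0 CAS(6→7) writes; counter now 7
#12 T1 CAS(6→7) fails; counter now 7
#13 T0 reads 7
#14 T1 reads 7
#15 T1 CAS(7→8) writes; counter now 8
#16 T0 CAS(7→8) fails; counter now 8
#17 T1 reads 8
#18 T1 CAS(8→9) writes; counter now 9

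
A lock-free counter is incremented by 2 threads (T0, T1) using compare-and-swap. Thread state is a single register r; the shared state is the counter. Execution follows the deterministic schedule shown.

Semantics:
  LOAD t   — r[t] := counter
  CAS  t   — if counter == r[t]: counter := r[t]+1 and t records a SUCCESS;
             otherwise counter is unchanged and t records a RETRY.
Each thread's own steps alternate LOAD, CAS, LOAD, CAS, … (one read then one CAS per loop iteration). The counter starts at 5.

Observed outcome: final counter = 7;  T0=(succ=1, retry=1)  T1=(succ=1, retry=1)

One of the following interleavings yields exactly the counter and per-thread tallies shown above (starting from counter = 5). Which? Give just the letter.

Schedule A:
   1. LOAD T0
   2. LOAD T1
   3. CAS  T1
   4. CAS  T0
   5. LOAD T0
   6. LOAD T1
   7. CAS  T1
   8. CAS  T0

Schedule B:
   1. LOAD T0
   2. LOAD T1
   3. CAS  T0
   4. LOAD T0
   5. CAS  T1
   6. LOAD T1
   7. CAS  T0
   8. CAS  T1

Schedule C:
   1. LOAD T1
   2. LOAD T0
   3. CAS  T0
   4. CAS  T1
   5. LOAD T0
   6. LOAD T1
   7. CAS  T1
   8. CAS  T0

Run C:
step 1: T1 LOAD ⇒ load; ctr=5 reg=5
step 2: T0 LOAD ⇒ load; ctr=5 reg=5
step 3: T0 CAS ⇒ ok; ctr=6 reg=5
step 4: T1 CAS ⇒ retry; ctr=6 reg=5
step 5: T0 LOAD ⇒ load; ctr=6 reg=6
step 6: T1 LOAD ⇒ load; ctr=6 reg=6
step 7: T1 CAS ⇒ ok; ctr=7 reg=6
step 8: T0 CAS ⇒ retry; ctr=7 reg=6

C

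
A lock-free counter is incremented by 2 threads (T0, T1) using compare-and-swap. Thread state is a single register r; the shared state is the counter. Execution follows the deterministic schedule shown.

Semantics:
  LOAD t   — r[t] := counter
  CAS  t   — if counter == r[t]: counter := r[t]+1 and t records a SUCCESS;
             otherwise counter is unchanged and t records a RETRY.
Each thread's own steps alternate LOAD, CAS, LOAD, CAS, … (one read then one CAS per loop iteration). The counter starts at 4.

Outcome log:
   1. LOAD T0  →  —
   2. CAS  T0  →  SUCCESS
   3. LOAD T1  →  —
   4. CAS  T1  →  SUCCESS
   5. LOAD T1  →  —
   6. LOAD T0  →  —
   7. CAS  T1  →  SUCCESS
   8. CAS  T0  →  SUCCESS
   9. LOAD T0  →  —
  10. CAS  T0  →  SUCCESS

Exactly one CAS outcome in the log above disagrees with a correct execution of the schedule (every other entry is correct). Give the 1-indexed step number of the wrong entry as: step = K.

Reference trace:
1. LOAD T0 → mem=4 r[T0]=4 [LOAD]
2. CAS T0 → mem=5 r[T0]=4 [OK]
3. LOAD T1 → mem=5 r[T1]=5 [LOAD]
4. CAS T1 → mem=6 r[T1]=5 [OK]
5. LOAD T1 → mem=6 r[T1]=6 [LOAD]
6. LOAD T0 → mem=6 r[T0]=6 [LOAD]
7. CAS T1 → mem=7 r[T1]=6 [OK]
8. CAS T0 → mem=7 r[T0]=6 [RETRY]
9. LOAD T0 → mem=7 r[T0]=7 [LOAD]
10. CAS T0 → mem=8 r[T0]=7 [OK]
Log disagrees first at step 8.

step = 8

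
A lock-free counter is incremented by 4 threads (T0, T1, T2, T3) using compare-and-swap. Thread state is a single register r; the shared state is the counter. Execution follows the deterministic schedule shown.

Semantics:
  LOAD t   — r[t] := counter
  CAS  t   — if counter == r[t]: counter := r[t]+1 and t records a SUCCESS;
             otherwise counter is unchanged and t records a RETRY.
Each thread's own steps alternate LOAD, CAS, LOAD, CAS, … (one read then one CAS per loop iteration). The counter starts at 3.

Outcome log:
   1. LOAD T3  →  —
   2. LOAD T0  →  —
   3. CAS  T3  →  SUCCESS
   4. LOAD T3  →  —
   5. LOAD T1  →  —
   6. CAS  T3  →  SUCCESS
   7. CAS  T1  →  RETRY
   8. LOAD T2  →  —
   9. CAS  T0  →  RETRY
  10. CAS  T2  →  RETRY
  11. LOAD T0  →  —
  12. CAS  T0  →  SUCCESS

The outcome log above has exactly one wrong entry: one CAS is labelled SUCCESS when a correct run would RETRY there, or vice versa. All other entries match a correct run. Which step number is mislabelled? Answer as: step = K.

Correct run:
step 1: T3 LOAD ⇒ load; ctr=3 reg=3
step 2: T0 LOAD ⇒ load; ctr=3 reg=3
step 3: T3 CAS ⇒ ok; ctr=4 reg=3
step 4: T3 LOAD ⇒ load; ctr=4 reg=4
step 5: T1 LOAD ⇒ load; ctr=4 reg=4
step 6: T3 CAS ⇒ ok; ctr=5 reg=4
step 7: T1 CAS ⇒ retry; ctr=5 reg=4
step 8: T2 LOAD ⇒ load; ctr=5 reg=5
step 9: T0 CAS ⇒ retry; ctr=5 reg=3
step 10: T2 CAS ⇒ ok; ctr=6 reg=5
step 11: T0 LOAD ⇒ load; ctr=6 reg=6
step 12: T0 CAS ⇒ ok; ctr=7 reg=6
Mismatch at 10.

step = 10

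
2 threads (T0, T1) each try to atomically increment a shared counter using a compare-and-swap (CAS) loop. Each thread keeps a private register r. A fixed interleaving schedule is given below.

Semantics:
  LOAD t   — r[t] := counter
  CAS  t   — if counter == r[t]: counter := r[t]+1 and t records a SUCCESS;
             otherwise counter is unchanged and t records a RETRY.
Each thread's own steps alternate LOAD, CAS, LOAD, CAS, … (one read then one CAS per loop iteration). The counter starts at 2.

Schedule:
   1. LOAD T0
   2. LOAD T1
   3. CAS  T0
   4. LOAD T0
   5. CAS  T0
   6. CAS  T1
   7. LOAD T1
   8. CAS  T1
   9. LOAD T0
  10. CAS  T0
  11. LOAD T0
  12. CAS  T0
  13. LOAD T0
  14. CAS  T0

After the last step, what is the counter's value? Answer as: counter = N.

counter = 8

1. LOAD T0 → mem=2 r[T0]=2 [LOAD]
2. LOAD T1 → mem=2 r[T1]=2 [LOAD]
3. CAS T0 → mem=3 r[T0]=2 [OK]
4. LOAD T0 → mem=3 r[T0]=3 [LOAD]
5. CAS T0 → mem=4 r[T0]=3 [OK]
6. CAS T1 → mem=4 r[T1]=2 [RETRY]
7. LOAD T1 → mem=4 r[T1]=4 [LOAD]
8. CAS T1 → mem=5 r[T1]=4 [OK]
9. LOAD T0 → mem=5 r[T0]=5 [LOAD]
10. CAS T0 → mem=6 r[T0]=5 [OK]
11. LOAD T0 → mem=6 r[T0]=6 [LOAD]
12. CAS T0 → mem=7 r[T0]=6 [OK]
13. LOAD T0 → mem=7 r[T0]=7 [LOAD]
14. CAS T0 → mem=8 r[T0]=7 [OK]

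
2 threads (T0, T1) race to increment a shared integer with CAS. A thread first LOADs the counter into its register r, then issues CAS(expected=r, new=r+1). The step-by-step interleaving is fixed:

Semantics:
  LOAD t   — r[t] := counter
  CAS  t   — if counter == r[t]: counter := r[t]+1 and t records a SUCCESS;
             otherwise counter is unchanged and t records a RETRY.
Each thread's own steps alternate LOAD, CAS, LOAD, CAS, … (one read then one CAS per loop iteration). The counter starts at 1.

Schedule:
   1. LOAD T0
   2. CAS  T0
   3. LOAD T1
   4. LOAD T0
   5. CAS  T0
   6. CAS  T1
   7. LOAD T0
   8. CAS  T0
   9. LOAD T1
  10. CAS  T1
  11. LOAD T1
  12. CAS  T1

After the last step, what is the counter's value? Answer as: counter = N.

counter = 6

step 1: T0 LOAD ⇒ load; ctr=1 reg=1
step 2: T0 CAS ⇒ ok; ctr=2 reg=1
step 3: T1 LOAD ⇒ load; ctr=2 reg=2
step 4: T0 LOAD ⇒ load; ctr=2 reg=2
step 5: T0 CAS ⇒ ok; ctr=3 reg=2
step 6: T1 CAS ⇒ retry; ctr=3 reg=2
step 7: T0 LOAD ⇒ load; ctr=3 reg=3
step 8: T0 CAS ⇒ ok; ctr=4 reg=3
step 9: T1 LOAD ⇒ load; ctr=4 reg=4
step 10: T1 CAS ⇒ ok; ctr=5 reg=4
step 11: T1 LOAD ⇒ load; ctr=5 reg=5
step 12: T1 CAS ⇒ ok; ctr=6 reg=5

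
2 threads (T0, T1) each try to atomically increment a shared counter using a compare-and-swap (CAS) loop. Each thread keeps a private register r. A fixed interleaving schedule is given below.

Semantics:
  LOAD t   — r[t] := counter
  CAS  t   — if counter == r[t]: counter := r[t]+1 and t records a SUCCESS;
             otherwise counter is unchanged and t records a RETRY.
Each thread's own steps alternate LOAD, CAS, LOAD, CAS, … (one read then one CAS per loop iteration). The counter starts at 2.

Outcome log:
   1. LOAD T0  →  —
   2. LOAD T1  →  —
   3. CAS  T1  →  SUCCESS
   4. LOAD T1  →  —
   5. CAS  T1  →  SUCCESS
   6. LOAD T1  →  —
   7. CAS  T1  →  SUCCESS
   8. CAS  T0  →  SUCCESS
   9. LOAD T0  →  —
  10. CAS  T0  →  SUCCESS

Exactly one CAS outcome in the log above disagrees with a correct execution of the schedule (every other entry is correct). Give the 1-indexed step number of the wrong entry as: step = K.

step = 8

Re-executing:
T0 LOAD — after: cnt=2, r=2 — load
T1 LOAD — after: cnt=2, r=2 — load
T1 CAS — after: cnt=3, r=2 — ok
T1 LOAD — after: cnt=3, r=3 — load
T1 CAS — after: cnt=4, r=3 — ok
T1 LOAD — after: cnt=4, r=4 — load
T1 CAS — after: cnt=5, r=4 — ok
T0 CAS — after: cnt=5, r=2 — retry
T0 LOAD — after: cnt=5, r=5 — load
T0 CAS — after: cnt=6, r=5 — ok
Log disagrees first at step 8.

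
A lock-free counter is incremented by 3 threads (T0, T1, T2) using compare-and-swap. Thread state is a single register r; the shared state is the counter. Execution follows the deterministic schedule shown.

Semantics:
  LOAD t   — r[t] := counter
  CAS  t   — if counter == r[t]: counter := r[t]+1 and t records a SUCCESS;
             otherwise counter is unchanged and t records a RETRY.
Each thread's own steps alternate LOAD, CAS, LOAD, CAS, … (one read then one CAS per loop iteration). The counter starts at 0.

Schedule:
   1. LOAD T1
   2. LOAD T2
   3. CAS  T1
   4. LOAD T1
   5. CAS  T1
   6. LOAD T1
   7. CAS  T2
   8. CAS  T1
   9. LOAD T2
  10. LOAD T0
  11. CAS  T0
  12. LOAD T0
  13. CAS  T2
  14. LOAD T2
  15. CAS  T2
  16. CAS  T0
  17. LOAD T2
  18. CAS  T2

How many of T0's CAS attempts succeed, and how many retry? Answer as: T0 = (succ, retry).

step 1: T1 LOAD ⇒ load; ctr=0 reg=0
step 2: T2 LOAD ⇒ load; ctr=0 reg=0
step 3: T1 CAS ⇒ ok; ctr=1 reg=0
step 4: T1 LOAD ⇒ load; ctr=1 reg=1
step 5: T1 CAS ⇒ ok; ctr=2 reg=1
step 6: T1 LOAD ⇒ load; ctr=2 reg=2
step 7: T2 CAS ⇒ retry; ctr=2 reg=0
step 8: T1 CAS ⇒ ok; ctr=3 reg=2
step 9: T2 LOAD ⇒ load; ctr=3 reg=3
step 10: T0 LOAD ⇒ load; ctr=3 reg=3
step 11: T0 CAS ⇒ ok; ctr=4 reg=3
step 12: T0 LOAD ⇒ load; ctr=4 reg=4
step 13: T2 CAS ⇒ retry; ctr=4 reg=3
step 14: T2 LOAD ⇒ load; ctr=4 reg=4
step 15: T2 CAS ⇒ ok; ctr=5 reg=4
step 16: T0 CAS ⇒ retry; ctr=5 reg=4
step 17: T2 LOAD ⇒ load; ctr=5 reg=5
step 18: T2 CAS ⇒ ok; ctr=6 reg=5

T0 = (1, 1)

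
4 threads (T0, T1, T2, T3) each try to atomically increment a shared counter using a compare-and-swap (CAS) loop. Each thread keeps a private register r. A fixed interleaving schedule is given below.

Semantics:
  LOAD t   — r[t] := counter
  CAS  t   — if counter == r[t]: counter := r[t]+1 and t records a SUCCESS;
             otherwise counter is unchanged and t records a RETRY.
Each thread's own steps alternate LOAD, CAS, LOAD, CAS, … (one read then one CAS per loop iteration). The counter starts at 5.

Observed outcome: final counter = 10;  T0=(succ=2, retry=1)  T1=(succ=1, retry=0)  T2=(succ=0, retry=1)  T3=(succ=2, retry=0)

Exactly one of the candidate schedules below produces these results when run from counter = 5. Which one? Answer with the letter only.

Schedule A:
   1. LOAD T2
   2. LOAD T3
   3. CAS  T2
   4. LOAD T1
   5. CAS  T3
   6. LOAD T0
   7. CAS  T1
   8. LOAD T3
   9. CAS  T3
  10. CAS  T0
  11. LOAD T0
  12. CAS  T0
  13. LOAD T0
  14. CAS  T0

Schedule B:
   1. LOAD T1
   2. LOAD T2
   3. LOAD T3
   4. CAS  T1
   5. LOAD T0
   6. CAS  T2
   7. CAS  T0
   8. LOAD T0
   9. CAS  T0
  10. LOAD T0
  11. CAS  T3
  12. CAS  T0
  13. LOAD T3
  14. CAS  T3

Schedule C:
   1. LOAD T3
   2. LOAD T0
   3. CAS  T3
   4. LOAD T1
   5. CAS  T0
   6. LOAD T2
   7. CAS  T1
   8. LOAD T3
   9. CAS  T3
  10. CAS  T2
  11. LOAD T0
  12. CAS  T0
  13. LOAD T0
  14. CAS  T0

Simulating candidate C:
   1) LOAD T3:  M=5  r_T3=5
   2) LOAD T0:  M=5  r_T0=5
   3) CAS  T3:  M=6  r_T3=5 ✓
   4) LOAD T1:  M=6  r_T1=6
   5) CAS  T0:  M=6  r_T0=5 ✗
   6) LOAD T2:  M=6  r_T2=6
   7) CAS  T1:  M=7  r_T1=6 ✓
   8) LOAD T3:  M=7  r_T3=7
   9) CAS  T3:  M=8  r_T3=7 ✓
  10) CAS  T2:  M=8  r_T2=6 ✗
  11) LOAD T0:  M=8  r_T0=8
  12) CAS  T0:  M=9  r_T0=8 ✓
  13) LOAD T0:  M=9  r_T0=9
  14) CAS  T0:  M=10  r_T0=9 ✓

C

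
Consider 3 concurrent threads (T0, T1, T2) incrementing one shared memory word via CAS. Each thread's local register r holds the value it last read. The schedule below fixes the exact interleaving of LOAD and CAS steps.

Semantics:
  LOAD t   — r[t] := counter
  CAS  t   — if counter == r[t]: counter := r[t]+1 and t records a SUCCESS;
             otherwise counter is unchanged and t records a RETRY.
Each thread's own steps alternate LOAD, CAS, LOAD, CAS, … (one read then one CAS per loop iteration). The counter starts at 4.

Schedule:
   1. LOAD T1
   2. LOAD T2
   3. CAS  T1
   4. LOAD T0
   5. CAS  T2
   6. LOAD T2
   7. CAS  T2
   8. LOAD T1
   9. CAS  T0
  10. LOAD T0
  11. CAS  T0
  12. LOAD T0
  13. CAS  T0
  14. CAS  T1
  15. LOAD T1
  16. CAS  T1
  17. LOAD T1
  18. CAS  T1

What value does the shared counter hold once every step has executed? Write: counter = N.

[1] T1.load  rd  (counter 4, T1.r 4)
[2] T2.load  rd  (counter 4, T2.r 4)
[3] T1.cas  hit  (counter 5, T1.r 4)
[4] T0.load  rd  (counter 5, T0.r 5)
[5] T2.cas  miss  (counter 5, T2.r 4)
[6] T2.load  rd  (counter 5, T2.r 5)
[7] T2.cas  hit  (counter 6, T2.r 5)
[8] T1.load  rd  (counter 6, T1.r 6)
[9] T0.cas  miss  (counter 6, T0.r 5)
[10] T0.load  rd  (counter 6, T0.r 6)
[11] T0.cas  hit  (counter 7, T0.r 6)
[12] T0.load  rd  (counter 7, T0.r 7)
[13] T0.cas  hit  (counter 8, T0.r 7)
[14] T1.cas  miss  (counter 8, T1.r 6)
[15] T1.load  rd  (counter 8, T1.r 8)
[16] T1.cas  hit  (counter 9, T1.r 8)
[17] T1.load  rd  (counter 9, T1.r 9)
[18] T1.cas  hit  (counter 10, T1.r 9)

counter = 10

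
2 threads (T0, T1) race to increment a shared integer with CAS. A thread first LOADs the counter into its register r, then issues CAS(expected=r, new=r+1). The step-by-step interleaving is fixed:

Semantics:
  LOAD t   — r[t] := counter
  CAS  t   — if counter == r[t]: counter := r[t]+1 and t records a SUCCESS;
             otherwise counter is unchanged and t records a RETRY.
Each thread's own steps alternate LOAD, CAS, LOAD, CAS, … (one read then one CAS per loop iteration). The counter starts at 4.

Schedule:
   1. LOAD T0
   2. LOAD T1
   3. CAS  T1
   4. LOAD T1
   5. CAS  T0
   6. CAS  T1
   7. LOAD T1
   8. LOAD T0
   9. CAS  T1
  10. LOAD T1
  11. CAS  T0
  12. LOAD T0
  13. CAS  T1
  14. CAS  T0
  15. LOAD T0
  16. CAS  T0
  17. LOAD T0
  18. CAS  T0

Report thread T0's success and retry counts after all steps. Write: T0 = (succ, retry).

T0 = (2, 3)

#1 T0 reads 4
#2 T1 reads 4
#3 T1 CAS(4→5) writes; counter now 5
#4 T1 reads 5
#5 T0 CAS(4→5) fails; counter now 5
#6 T1 CAS(5→6) writes; counter now 6
#7 T1 reads 6
#8 T0 reads 6
#9 T1 CAS(6→7) writes; counter now 7
#10 T1 reads 7
#11 T0 CAS(6→7) fails; counter now 7
#12 T0 reads 7
#13 T1 CAS(7→8) writes; counter now 8
#14 T0 CAS(7→8) fails; counter now 8
#15 T0 reads 8
#16 T0 CAS(8→9) writes; counter now 9
#17 T0 reads 9
#18 T0 CAS(9→10) writes; counter now 10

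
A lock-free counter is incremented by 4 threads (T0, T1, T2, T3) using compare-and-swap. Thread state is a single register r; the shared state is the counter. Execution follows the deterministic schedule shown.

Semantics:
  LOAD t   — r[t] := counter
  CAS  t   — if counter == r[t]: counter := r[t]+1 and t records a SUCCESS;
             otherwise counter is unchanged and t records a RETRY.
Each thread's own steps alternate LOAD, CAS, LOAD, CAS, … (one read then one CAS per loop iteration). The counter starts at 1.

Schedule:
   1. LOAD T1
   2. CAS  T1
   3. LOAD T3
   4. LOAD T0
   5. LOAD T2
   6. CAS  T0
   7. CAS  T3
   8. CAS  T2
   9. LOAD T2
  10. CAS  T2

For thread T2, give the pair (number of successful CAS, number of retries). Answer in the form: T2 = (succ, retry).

T2 = (1, 1)

1. LOAD T1 → mem=1 r[T1]=1 [LOAD]
2. CAS T1 → mem=2 r[T1]=1 [OK]
3. LOAD T3 → mem=2 r[T3]=2 [LOAD]
4. LOAD T0 → mem=2 r[T0]=2 [LOAD]
5. LOAD T2 → mem=2 r[T2]=2 [LOAD]
6. CAS T0 → mem=3 r[T0]=2 [OK]
7. CAS T3 → mem=3 r[T3]=2 [RETRY]
8. CAS T2 → mem=3 r[T2]=2 [RETRY]
9. LOAD T2 → mem=3 r[T2]=3 [LOAD]
10. CAS T2 → mem=4 r[T2]=3 [OK]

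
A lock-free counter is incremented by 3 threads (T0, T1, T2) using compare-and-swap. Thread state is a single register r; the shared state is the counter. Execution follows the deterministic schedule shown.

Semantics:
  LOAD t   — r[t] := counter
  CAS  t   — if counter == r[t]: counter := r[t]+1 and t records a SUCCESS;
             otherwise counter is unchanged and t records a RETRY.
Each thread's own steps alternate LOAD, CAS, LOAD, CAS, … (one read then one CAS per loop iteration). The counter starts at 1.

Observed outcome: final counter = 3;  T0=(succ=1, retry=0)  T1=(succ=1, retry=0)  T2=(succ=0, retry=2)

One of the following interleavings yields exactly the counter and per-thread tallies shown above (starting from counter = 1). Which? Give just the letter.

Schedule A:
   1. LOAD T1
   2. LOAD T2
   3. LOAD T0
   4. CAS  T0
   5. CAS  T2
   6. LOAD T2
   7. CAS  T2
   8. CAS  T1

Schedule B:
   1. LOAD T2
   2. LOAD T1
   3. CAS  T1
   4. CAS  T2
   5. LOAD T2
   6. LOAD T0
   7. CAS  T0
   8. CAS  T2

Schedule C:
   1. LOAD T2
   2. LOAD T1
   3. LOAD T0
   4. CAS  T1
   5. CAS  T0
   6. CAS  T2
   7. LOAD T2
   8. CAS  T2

B

Simulating candidate B:
#1 T2 reads 1
#2 T1 reads 1
#3 T1 CAS(1→2) writes; counter now 2
#4 T2 CAS(1→2) fails; counter now 2
#5 T2 reads 2
#6 T0 reads 2
#7 T0 CAS(2→3) writes; counter now 3
#8 T2 CAS(2→3) fails; counter now 3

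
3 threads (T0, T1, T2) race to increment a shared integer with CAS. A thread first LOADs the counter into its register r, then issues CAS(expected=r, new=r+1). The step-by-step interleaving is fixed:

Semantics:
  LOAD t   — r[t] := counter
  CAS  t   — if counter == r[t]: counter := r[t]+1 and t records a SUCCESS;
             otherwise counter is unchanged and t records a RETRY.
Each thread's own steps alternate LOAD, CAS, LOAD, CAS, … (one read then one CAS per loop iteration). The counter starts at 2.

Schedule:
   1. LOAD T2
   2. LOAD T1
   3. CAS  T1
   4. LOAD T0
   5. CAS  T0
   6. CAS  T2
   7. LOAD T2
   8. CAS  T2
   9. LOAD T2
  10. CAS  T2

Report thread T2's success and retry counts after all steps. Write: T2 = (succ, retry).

[1] T2.load  rd  (counter 2, T2.r 2)
[2] T1.load  rd  (counter 2, T1.r 2)
[3] T1.cas  hit  (counter 3, T1.r 2)
[4] T0.load  rd  (counter 3, T0.r 3)
[5] T0.cas  hit  (counter 4, T0.r 3)
[6] T2.cas  miss  (counter 4, T2.r 2)
[7] T2.load  rd  (counter 4, T2.r 4)
[8] T2.cas  hit  (counter 5, T2.r 4)
[9] T2.load  rd  (counter 5, T2.r 5)
[10] T2.cas  hit  (counter 6, T2.r 5)

T2 = (2, 1)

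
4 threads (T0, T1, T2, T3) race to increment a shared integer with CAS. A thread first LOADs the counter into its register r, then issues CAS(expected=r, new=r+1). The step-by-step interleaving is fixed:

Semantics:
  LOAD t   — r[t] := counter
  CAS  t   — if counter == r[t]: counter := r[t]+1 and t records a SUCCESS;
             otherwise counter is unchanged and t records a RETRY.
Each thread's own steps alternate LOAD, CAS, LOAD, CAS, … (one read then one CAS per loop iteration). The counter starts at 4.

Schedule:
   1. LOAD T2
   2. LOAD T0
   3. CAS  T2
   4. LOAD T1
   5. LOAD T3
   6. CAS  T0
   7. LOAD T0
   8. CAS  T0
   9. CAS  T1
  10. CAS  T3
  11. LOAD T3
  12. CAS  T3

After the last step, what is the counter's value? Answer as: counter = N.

#1 T2 reads 4
#2 T0 reads 4
#3 T2 CAS(4→5) writes; counter now 5
#4 T1 reads 5
#5 T3 reads 5
#6 T0 CAS(4→5) fails; counter now 5
#7 T0 reads 5
#8 T0 CAS(5→6) writes; counter now 6
#9 T1 CAS(5→6) fails; counter now 6
#10 T3 CAS(5→6) fails; counter now 6
#11 T3 reads 6
#12 T3 CAS(6→7) writes; counter now 7

counter = 7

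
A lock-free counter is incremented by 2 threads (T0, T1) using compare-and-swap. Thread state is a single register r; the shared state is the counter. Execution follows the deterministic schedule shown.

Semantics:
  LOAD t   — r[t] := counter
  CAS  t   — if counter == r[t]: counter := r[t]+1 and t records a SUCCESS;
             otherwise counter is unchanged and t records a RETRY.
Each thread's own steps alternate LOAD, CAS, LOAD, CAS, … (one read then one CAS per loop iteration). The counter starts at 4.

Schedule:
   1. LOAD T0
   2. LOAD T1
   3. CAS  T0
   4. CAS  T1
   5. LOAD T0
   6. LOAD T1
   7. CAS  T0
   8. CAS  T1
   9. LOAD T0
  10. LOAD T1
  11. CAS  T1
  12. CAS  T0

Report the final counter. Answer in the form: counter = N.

counter = 7

[1] T0.load  rd  (counter 4, T0.r 4)
[2] T1.load  rd  (counter 4, T1.r 4)
[3] T0.cas  hit  (counter 5, T0.r 4)
[4] T1.cas  miss  (counter 5, T1.r 4)
[5] T0.load  rd  (counter 5, T0.r 5)
[6] T1.load  rd  (counter 5, T1.r 5)
[7] T0.cas  hit  (counter 6, T0.r 5)
[8] T1.cas  miss  (counter 6, T1.r 5)
[9] T0.load  rd  (counter 6, T0.r 6)
[10] T1.load  rd  (counter 6, T1.r 6)
[11] T1.cas  hit  (counter 7, T1.r 6)
[12] T0.cas  miss  (counter 7, T0.r 6)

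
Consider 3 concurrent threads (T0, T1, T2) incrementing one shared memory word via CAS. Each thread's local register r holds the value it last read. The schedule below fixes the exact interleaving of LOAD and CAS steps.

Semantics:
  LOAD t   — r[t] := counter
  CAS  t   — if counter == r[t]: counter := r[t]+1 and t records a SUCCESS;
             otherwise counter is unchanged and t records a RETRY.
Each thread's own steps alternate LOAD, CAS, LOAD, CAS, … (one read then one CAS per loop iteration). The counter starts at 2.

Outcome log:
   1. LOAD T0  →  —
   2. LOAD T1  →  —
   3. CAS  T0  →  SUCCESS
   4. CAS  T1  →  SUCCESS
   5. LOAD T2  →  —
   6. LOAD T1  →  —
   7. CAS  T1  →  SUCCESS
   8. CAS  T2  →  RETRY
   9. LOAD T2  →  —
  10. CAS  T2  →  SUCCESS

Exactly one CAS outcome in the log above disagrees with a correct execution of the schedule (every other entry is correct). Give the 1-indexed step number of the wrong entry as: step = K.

step = 4

Reference trace:
#1 T0 reads 2
#2 T1 reads 2
#3 T0 CAS(2→3) writes; counter now 3
#4 T1 CAS(2→3) fails; counter now 3
#5 T2 reads 3
#6 T1 reads 3
#7 T1 CAS(3→4) writes; counter now 4
#8 T2 CAS(3→4) fails; counter now 4
#9 T2 reads 4
#10 T2 CAS(4→5) writes; counter now 5
Mismatch at 4.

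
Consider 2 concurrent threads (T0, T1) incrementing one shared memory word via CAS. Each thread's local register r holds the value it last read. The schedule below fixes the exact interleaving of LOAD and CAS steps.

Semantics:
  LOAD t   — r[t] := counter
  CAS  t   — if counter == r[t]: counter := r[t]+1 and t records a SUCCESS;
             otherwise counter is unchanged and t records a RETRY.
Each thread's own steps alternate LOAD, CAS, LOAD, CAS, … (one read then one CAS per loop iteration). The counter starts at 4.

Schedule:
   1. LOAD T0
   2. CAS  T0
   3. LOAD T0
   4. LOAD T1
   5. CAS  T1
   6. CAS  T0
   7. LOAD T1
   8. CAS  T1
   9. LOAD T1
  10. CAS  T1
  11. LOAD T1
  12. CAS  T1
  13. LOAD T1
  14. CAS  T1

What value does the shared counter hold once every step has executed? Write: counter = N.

counter = 10

   1) LOAD T0:  M=4  r_T0=4
   2) CAS  T0:  M=5  r_T0=4 ✓
   3) LOAD T0:  M=5  r_T0=5
   4) LOAD T1:  M=5  r_T1=5
   5) CAS  T1:  M=6  r_T1=5 ✓
   6) CAS  T0:  M=6  r_T0=5 ✗
   7) LOAD T1:  M=6  r_T1=6
   8) CAS  T1:  M=7  r_T1=6 ✓
   9) LOAD T1:  M=7  r_T1=7
  10) CAS  T1:  M=8  r_T1=7 ✓
  11) LOAD T1:  M=8  r_T1=8
  12) CAS  T1:  M=9  r_T1=8 ✓
  13) LOAD T1:  M=9  r_T1=9
  14) CAS  T1:  M=10  r_T1=9 ✓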